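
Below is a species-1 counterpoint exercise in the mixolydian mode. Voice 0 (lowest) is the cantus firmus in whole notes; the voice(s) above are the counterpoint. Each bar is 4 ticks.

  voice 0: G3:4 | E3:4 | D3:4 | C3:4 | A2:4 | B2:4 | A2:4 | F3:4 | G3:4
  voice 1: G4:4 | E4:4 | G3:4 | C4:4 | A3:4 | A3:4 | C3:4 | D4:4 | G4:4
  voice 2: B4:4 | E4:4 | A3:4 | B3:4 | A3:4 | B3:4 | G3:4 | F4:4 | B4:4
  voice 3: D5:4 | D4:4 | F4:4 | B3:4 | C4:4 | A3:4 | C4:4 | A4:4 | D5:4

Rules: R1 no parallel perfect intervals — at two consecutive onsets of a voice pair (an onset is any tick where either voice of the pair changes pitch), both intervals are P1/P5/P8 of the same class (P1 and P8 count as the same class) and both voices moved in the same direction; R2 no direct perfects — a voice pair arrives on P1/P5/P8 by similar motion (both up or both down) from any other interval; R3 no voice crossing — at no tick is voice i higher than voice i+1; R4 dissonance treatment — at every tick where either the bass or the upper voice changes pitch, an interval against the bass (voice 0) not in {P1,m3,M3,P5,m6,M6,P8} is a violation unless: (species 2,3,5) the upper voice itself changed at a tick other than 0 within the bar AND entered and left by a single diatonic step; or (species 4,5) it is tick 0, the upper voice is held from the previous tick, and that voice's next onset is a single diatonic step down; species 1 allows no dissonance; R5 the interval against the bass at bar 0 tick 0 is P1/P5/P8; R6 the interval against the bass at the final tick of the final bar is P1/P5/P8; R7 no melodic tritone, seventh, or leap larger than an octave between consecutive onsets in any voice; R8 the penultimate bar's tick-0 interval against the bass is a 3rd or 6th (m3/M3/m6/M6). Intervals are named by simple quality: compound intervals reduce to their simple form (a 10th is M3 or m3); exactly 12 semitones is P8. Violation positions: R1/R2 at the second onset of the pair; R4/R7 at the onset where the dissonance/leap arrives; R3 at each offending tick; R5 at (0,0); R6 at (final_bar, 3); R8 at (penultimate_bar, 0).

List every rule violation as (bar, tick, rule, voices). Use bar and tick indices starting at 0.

(0, 0, R5, (0, 2))
(1, 0, R1, (0, 1))
(1, 0, R2, (0, 2))
(1, 0, R2, (1, 2))
(1, 0, R3, (2, 3))
(1, 0, R4, (0, 3))
(1, 1, R3, (2, 3))
(1, 2, R3, (2, 3))
(1, 3, R3, (2, 3))
(2, 0, R2, (0, 2))
(2, 0, R4, (0, 1))
(3, 0, R3, (1, 2))
(3, 0, R4, (0, 2))
(3, 0, R4, (0, 3))
(3, 0, R7, (3,))
(3, 1, R3, (1, 2))
(3, 2, R3, (1, 2))
(3, 3, R3, (1, 2))
(4, 0, R1, (0, 1))
(4, 0, R2, (0, 2))
(4, 0, R2, (1, 2))
(5, 0, R1, (0, 2))
(5, 0, R3, (2, 3))
(5, 0, R4, (0, 1))
(5, 0, R4, (0, 3))
(5, 1, R3, (2, 3))
(5, 2, R3, (2, 3))
(5, 3, R3, (2, 3))
(6, 0, R2, (1, 2))
(6, 0, R4, (0, 2))
(7, 0, R2, (0, 2))
(7, 0, R2, (1, 3))
(7, 0, R7, (1,))
(7, 0, R7, (2,))
(7, 0, R8, (0, 2))
(8, 0, R1, (1, 3))
(8, 0, R2, (0, 1))
(8, 0, R2, (0, 3))
(8, 0, R7, (2,))
(8, 3, R6, (0, 2))

bar 0: v0=G3 v1=G4 v2=B4 v3=D5 downbeat P5
bar 1: v0=E3 v1=E4 v2=E4 v3=D4 downbeat m7
bar 2: v0=D3 v1=G3 v2=A3 v3=F4 downbeat m3
bar 3: v0=C3 v1=C4 v2=B3 v3=B3 downbeat M7
bar 4: v0=A2 v1=A3 v2=A3 v3=C4 downbeat m3
bar 5: v0=B2 v1=A3 v2=B3 v3=A3 downbeat m7
bar 6: v0=A2 v1=C3 v2=G3 v3=C4 downbeat m3
bar 7: v0=F3 v1=D4 v2=F4 v3=A4 downbeat M3
bar 8: v0=G3 v1=G4 v2=B4 v3=D5 downbeat P5
  -> R5 @ bar 0 tick 0 v(0, 2): opens on M3
  -> R1 @ bar 1 tick 0 v(0, 1): G3/G4 P8 -> E3/E4 P8 similar
  -> R2 @ bar 1 tick 0 v(0, 2): G3/B4 M3 -> E3/E4 P8 similar
  -> R2 @ bar 1 tick 0 v(1, 2): G4/B4 M3 -> E4/E4 P1 similar
  -> R3 @ bar 1 tick 0 v(2, 3): E4 above D4
  -> R4 @ bar 1 tick 0 v(0, 3): E3/D4 m7 untreated
  -> R3 @ bar 1 tick 1 v(2, 3): E4 above D4
  -> R3 @ bar 1 tick 2 v(2, 3): E4 above D4
  -> R3 @ bar 1 tick 3 v(2, 3): E4 above D4
  -> R2 @ bar 2 tick 0 v(0, 2): E3/E4 P8 -> D3/A3 P5 similar
  -> R4 @ bar 2 tick 0 v(0, 1): D3/G3 P4 untreated
  -> R3 @ bar 3 tick 0 v(1, 2): C4 above B3
  -> R4 @ bar 3 tick 0 v(0, 2): C3/B3 M7 untreated
  -> R4 @ bar 3 tick 0 v(0, 3): C3/B3 M7 untreated
  -> R7 @ bar 3 tick 0 v(3,): F4->B3 leap 6st
  -> R3 @ bar 3 tick 1 v(1, 2): C4 above B3
  -> R3 @ bar 3 tick 2 v(1, 2): C4 above B3
  -> R3 @ bar 3 tick 3 v(1, 2): C4 above B3
  -> R1 @ bar 4 tick 0 v(0, 1): C3/C4 P8 -> A2/A3 P8 similar
  -> R2 @ bar 4 tick 0 v(0, 2): C3/B3 M7 -> A2/A3 P8 similar
  -> R2 @ bar 4 tick 0 v(1, 2): C4/B3 m2 -> A3/A3 P1 similar
  -> R1 @ bar 5 tick 0 v(0, 2): A2/A3 P8 -> B2/B3 P8 similar
  -> R3 @ bar 5 tick 0 v(2, 3): B3 above A3
  -> R4 @ bar 5 tick 0 v(0, 1): B2/A3 m7 untreated
  -> R4 @ bar 5 tick 0 v(0, 3): B2/A3 m7 untreated
  -> R3 @ bar 5 tick 1 v(2, 3): B3 above A3
  -> R3 @ bar 5 tick 2 v(2, 3): B3 above A3
  -> R3 @ bar 5 tick 3 v(2, 3): B3 above A3
  -> R2 @ bar 6 tick 0 v(1, 2): A3/B3 M2 -> C3/G3 P5 similar
  -> R4 @ bar 6 tick 0 v(0, 2): A2/G3 m7 untreated
  -> R2 @ bar 7 tick 0 v(0, 2): A2/G3 m7 -> F3/F4 P8 similar
  -> R2 @ bar 7 tick 0 v(1, 3): C3/C4 P8 -> D4/A4 P5 similar
  -> R7 @ bar 7 tick 0 v(1,): C3->D4 leap 14st
  -> R7 @ bar 7 tick 0 v(2,): G3->F4 leap 10st
  -> R8 @ bar 7 tick 0 v(0, 2): penult P8 not 3rd/6th
  -> R1 @ bar 8 tick 0 v(1, 3): D4/A4 P5 -> G4/D5 P5 similar
  -> R2 @ bar 8 tick 0 v(0, 1): F3/D4 M6 -> G3/G4 P8 similar
  -> R2 @ bar 8 tick 0 v(0, 3): F3/A4 M3 -> G3/D5 P5 similar
  -> R7 @ bar 8 tick 0 v(2,): F4->B4 leap 6st
  -> R6 @ bar 8 tick 3 v(0, 2): closes on M3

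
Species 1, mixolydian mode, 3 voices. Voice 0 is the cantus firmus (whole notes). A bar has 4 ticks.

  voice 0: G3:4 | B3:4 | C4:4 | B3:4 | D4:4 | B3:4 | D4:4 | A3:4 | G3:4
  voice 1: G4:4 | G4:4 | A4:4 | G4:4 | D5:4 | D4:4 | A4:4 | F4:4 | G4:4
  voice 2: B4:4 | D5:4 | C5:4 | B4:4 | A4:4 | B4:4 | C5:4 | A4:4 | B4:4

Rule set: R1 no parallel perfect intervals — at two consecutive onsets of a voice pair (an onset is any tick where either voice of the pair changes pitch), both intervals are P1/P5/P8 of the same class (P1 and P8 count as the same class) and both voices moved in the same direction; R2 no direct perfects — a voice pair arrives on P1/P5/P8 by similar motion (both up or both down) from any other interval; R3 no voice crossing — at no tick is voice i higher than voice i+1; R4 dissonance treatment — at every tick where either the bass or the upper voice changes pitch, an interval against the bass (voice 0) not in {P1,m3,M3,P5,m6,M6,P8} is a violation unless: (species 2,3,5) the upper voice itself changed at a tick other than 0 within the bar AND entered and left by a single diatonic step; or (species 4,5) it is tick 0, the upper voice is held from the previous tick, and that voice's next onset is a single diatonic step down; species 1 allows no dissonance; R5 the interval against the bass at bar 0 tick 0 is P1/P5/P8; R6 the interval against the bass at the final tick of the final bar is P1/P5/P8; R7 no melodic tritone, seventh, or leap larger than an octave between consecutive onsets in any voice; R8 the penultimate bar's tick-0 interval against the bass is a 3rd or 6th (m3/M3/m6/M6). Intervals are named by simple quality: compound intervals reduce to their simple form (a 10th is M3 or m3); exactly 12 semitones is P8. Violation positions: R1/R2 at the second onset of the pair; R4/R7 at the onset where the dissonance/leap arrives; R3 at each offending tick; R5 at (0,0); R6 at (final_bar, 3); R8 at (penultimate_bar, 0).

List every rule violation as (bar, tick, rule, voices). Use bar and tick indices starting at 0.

bar 0: v0=G3 v1=G4 v2=B4 downbeat M3
bar 1: v0=B3 v1=G4 v2=D5 downbeat m3
bar 2: v0=C4 v1=A4 v2=C5 downbeat P8
bar 3: v0=B3 v1=G4 v2=B4 downbeat P8
bar 4: v0=D4 v1=D5 v2=A4 downbeat P5
bar 5: v0=B3 v1=D4 v2=B4 downbeat P8
bar 6: v0=D4 v1=A4 v2=C5 downbeat m7
bar 7: v0=A3 v1=F4 v2=A4 downbeat P8
bar 8: v0=G3 v1=G4 v2=B4 downbeat M3
  -> R5 @ bar 0 tick 0 v(0, 2): opens on M3
  -> R1 @ bar 3 tick 0 v(0, 2): C4/C5 P8 -> B3/B4 P8 similar
  -> R2 @ bar 4 tick 0 v(0, 1): B3/G4 m6 -> D4/D5 P8 similar
  -> R3 @ bar 4 tick 0 v(1, 2): D5 above A4
  -> R3 @ bar 4 tick 1 v(1, 2): D5 above A4
  -> R3 @ bar 4 tick 2 v(1, 2): D5 above A4
  -> R3 @ bar 4 tick 3 v(1, 2): D5 above A4
  -> R2 @ bar 6 tick 0 v(0, 1): B3/D4 m3 -> D4/A4 P5 similar
  -> R4 @ bar 6 tick 0 v(0, 2): D4/C5 m7 untreated
  -> R2 @ bar 7 tick 0 v(0, 2): D4/C5 m7 -> A3/A4 P8 similar
  -> R8 @ bar 7 tick 0 v(0, 2): penult P8 not 3rd/6th
  -> R6 @ bar 8 tick 3 v(0, 2): closes on M3

(0, 0, R5, (0, 2))
(3, 0, R1, (0, 2))
(4, 0, R2, (0, 1))
(4, 0, R3, (1, 2))
(4, 1, R3, (1, 2))
(4, 2, R3, (1, 2))
(4, 3, R3, (1, 2))
(6, 0, R2, (0, 1))
(6, 0, R4, (0, 2))
(7, 0, R2, (0, 2))
(7, 0, R8, (0, 2))
(8, 3, R6, (0, 2))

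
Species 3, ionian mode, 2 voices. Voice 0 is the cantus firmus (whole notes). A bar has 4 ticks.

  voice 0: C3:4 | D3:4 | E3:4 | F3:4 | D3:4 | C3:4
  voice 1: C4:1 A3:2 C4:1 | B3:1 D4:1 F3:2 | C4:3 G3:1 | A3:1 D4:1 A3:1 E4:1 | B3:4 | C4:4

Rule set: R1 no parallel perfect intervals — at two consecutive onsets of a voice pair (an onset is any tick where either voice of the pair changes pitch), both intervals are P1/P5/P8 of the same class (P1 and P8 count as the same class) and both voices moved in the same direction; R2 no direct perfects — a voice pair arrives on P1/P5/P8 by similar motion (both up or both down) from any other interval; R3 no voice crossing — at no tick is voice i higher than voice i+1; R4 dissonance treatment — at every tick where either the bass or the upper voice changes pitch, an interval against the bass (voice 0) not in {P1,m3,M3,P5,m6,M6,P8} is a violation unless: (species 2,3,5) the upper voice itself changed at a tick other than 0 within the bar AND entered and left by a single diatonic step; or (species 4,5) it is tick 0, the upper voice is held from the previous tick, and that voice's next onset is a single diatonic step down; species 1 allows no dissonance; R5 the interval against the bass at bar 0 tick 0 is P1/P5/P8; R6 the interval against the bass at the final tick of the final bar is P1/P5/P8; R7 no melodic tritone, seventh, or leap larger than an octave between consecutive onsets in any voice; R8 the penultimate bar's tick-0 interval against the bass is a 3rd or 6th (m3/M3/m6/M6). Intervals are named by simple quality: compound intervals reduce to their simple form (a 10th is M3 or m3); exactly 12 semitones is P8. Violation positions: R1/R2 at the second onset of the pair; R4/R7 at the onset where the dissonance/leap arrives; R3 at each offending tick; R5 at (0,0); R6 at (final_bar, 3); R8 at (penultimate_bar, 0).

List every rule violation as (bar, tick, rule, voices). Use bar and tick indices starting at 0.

bar 0: v0=C3 v1=C4 downbeat P8
bar 1: v0=D3 v1=B3 downbeat M6
bar 2: v0=E3 v1=C4 downbeat m6
bar 3: v0=F3 v1=A3 downbeat M3
bar 4: v0=D3 v1=B3 downbeat M6
bar 5: v0=C3 v1=C4 downbeat P8
  -> R4 @ bar 3 tick 3 v(0, 1): F3/E4 M7 untreated

(3, 3, R4, (0, 1))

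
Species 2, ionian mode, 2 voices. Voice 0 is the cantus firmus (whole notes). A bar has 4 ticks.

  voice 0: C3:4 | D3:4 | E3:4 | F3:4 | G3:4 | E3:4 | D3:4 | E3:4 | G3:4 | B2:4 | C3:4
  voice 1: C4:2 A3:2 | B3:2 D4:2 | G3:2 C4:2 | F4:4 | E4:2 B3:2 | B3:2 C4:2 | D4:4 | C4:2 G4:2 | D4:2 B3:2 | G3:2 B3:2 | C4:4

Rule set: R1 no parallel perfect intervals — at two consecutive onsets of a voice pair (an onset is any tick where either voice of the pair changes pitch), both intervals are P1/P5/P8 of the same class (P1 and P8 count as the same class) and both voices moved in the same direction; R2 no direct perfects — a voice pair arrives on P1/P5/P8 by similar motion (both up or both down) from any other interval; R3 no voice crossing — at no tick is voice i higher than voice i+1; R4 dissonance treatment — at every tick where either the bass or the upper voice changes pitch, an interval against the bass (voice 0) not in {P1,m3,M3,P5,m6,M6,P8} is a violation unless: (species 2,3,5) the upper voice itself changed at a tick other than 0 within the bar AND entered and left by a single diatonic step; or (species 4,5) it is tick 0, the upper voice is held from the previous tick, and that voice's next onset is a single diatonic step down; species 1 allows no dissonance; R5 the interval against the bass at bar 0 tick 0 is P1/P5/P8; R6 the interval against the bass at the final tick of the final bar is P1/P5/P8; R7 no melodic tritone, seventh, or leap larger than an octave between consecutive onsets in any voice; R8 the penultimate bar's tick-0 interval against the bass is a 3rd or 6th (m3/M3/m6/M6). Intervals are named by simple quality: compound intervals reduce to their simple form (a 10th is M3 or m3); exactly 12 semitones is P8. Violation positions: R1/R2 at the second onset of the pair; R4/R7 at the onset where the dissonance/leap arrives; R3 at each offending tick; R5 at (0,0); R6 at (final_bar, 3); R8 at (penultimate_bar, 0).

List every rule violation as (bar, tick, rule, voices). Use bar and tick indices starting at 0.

bar 0: v0=C3 v1=C4 downbeat P8
bar 1: v0=D3 v1=B3 downbeat M6
bar 2: v0=E3 v1=G3 downbeat m3
bar 3: v0=F3 v1=F4 downbeat P8
bar 4: v0=G3 v1=E4 downbeat M6
bar 5: v0=E3 v1=B3 downbeat P5
bar 6: v0=D3 v1=D4 downbeat P8
bar 7: v0=E3 v1=C4 downbeat m6
bar 8: v0=G3 v1=D4 downbeat P5
bar 9: v0=B2 v1=G3 downbeat m6
bar 10: v0=C3 v1=C4 downbeat P8
  -> R2 @ bar 3 tick 0 v(0, 1): E3/C4 m6 -> F3/F4 P8 similar
  -> R1 @ bar 10 tick 0 v(0, 1): B2/B3 P8 -> C3/C4 P8 similar

(3, 0, R2, (0, 1))
(10, 0, R1, (0, 1))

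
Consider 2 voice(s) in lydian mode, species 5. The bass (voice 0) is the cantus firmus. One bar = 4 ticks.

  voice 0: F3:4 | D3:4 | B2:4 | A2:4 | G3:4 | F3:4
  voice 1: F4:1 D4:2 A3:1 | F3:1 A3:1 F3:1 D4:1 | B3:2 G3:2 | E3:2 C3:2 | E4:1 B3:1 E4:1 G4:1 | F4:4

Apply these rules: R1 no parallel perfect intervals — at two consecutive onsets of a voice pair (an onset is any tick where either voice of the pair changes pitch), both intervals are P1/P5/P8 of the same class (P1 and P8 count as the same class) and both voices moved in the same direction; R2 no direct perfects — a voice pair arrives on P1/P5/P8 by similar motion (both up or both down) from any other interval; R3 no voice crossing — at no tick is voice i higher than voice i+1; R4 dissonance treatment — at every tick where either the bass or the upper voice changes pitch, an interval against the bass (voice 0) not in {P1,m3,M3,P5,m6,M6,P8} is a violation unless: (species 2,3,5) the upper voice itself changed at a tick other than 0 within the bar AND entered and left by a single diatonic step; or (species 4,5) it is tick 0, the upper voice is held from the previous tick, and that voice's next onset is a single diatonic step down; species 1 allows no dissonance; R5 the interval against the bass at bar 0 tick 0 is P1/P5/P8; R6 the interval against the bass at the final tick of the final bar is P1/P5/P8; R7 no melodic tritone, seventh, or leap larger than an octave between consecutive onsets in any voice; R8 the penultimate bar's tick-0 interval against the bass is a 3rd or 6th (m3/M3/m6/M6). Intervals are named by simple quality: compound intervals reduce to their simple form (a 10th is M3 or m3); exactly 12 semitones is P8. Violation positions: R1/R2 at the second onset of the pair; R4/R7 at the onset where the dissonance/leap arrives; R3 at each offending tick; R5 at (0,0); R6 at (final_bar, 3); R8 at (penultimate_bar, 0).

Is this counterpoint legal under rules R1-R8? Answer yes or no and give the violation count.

bar 0: v0=F3 v1=F4 (P8)
bar 1: v0=D3 v1=F3 (m3)
bar 2: v0=B2 v1=B3 (P8)
bar 3: v0=A2 v1=E3 (P5)
bar 4: v0=G3 v1=E4 (M6)
bar 5: v0=F3 v1=F4 (P8)
  R1 @ bar2.0: D3/D4 P8 -> B2/B3 P8 similar
  R2 @ bar3.0: B2/G3 m6 -> A2/E3 P5 similar
  R7 @ bar4.0: A2->G3 leap 10st
  R7 @ bar4.0: C3->E4 leap 16st
  R1 @ bar5.0: G3/G4 P8 -> F3/F4 P8 similar

No (5 violations)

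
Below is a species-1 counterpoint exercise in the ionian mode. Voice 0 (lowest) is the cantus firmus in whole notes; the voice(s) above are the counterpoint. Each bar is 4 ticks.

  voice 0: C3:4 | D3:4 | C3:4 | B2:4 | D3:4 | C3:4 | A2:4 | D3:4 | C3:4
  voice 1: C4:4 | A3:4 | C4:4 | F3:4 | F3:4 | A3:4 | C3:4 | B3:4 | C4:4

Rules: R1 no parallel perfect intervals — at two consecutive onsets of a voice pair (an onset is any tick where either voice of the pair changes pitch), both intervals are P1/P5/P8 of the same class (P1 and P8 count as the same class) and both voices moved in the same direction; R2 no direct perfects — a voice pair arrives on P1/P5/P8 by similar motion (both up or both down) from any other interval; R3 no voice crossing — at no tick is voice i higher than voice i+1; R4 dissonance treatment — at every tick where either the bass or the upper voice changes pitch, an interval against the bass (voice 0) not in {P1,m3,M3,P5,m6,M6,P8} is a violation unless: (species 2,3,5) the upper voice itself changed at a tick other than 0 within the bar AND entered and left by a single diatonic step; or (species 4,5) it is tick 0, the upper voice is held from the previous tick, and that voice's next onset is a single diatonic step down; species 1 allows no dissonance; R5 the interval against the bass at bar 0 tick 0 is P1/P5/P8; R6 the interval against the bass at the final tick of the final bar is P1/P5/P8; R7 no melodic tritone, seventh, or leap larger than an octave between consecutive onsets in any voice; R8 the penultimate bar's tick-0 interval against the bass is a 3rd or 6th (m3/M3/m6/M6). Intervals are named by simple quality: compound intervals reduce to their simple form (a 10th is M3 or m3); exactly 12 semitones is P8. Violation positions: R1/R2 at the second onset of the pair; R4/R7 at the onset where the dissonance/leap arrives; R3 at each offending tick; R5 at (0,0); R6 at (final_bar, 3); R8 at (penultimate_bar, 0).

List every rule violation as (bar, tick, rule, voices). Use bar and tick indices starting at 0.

(3, 0, R4, (0, 1))
(7, 0, R7, (1,))

bar 0: v0=C3 v1=C4 downbeat P8
bar 1: v0=D3 v1=A3 downbeat P5
bar 2: v0=C3 v1=C4 downbeat P8
bar 3: v0=B2 v1=F3 downbeat TT
bar 4: v0=D3 v1=F3 downbeat m3
bar 5: v0=C3 v1=A3 downbeat M6
bar 6: v0=A2 v1=C3 downbeat m3
bar 7: v0=D3 v1=B3 downbeat M6
bar 8: v0=C3 v1=C4 downbeat P8
  -> R4 @ bar 3 tick 0 v(0, 1): B2/F3 TT untreated
  -> R7 @ bar 7 tick 0 v(1,): C3->B3 leap 11st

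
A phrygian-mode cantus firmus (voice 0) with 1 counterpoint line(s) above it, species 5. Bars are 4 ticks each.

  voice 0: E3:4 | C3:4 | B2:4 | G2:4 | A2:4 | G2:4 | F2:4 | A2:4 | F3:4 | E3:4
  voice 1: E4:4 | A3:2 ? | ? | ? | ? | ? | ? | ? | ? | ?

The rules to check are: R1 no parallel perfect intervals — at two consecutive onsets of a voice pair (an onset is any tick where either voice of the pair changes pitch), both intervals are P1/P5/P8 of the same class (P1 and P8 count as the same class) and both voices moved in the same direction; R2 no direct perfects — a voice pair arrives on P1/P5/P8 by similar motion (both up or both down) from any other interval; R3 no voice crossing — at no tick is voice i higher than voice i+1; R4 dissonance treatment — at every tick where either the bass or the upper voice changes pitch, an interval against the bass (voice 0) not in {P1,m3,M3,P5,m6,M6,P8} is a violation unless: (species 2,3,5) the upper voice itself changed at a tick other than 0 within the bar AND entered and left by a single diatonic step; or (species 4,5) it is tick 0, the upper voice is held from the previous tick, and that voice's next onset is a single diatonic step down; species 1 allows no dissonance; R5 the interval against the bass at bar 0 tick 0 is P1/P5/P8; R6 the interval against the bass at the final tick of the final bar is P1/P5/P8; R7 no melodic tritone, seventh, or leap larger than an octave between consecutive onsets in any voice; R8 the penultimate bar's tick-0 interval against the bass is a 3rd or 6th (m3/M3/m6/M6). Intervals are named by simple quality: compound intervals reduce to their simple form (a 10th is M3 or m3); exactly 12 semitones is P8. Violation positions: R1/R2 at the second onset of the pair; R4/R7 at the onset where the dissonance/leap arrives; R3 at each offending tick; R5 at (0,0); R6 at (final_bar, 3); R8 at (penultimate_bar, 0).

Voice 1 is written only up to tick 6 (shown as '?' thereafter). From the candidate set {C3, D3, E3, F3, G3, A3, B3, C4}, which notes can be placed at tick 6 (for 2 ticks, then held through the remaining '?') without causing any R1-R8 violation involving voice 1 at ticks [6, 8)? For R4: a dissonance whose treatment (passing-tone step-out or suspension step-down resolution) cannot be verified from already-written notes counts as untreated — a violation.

C3: legal
D3: violates R4
E3: legal
F3: violates R4
G3: legal
A3: legal
B3: violates R4
C4: legal

{A3, C3, C4, E3, G3}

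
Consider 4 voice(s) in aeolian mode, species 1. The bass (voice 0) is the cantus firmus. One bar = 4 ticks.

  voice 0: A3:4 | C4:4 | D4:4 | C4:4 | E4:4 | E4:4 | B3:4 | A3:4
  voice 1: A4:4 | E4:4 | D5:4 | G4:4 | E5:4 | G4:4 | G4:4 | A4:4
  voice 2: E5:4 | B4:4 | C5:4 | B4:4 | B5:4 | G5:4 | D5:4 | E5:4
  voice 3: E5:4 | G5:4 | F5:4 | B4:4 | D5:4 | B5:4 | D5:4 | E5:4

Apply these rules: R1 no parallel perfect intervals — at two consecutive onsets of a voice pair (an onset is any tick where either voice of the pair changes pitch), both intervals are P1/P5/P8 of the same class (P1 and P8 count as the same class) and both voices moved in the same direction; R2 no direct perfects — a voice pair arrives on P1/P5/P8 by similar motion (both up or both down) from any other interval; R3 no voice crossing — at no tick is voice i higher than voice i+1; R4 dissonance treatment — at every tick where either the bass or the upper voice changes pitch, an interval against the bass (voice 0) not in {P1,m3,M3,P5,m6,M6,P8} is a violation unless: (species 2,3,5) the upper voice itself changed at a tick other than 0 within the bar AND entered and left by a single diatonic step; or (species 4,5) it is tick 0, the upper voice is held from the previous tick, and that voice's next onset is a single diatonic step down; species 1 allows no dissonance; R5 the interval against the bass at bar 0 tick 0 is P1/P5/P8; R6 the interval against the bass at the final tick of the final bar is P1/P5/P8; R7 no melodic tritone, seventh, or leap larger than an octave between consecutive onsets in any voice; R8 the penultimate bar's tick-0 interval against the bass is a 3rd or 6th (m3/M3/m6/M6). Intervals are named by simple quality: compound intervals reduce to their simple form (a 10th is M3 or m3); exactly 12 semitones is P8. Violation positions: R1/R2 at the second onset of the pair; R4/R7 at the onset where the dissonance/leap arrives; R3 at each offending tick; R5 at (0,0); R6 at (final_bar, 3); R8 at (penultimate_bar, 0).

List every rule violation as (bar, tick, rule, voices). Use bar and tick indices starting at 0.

(1, 0, R1, (0, 3))
(1, 0, R1, (1, 2))
(1, 0, R4, (0, 2))
(2, 0, R2, (0, 1))
(2, 0, R3, (1, 2))
(2, 0, R4, (0, 2))
(2, 0, R7, (1,))
(2, 1, R3, (1, 2))
(2, 2, R3, (1, 2))
(2, 3, R3, (1, 2))
(3, 0, R2, (0, 1))
(3, 0, R2, (2, 3))
(3, 0, R4, (0, 2))
(3, 0, R4, (0, 3))
(3, 0, R7, (3,))
(4, 0, R2, (0, 1))
(4, 0, R2, (0, 2))
(4, 0, R2, (1, 2))
(4, 0, R3, (2, 3))
(4, 0, R4, (0, 3))
(4, 1, R3, (2, 3))
(4, 2, R3, (2, 3))
(4, 3, R3, (2, 3))
(5, 0, R2, (1, 2))
(6, 0, R2, (2, 3))
(7, 0, R1, (1, 2))
(7, 0, R1, (1, 3))
(7, 0, R1, (2, 3))

bar 0: v0=A3 v1=A4 v2=E5 v3=E5 downbeat P5
bar 1: v0=C4 v1=E4 v2=B4 v3=G5 downbeat P5
bar 2: v0=D4 v1=D5 v2=C5 v3=F5 downbeat m3
bar 3: v0=C4 v1=G4 v2=B4 v3=B4 downbeat M7
bar 4: v0=E4 v1=E5 v2=B5 v3=D5 downbeat m7
bar 5: v0=E4 v1=G4 v2=G5 v3=B5 downbeat P5
bar 6: v0=B3 v1=G4 v2=D5 v3=D5 downbeat m3
bar 7: v0=A3 v1=A4 v2=E5 v3=E5 downbeat P5
  -> R1 @ bar 1 tick 0 v(0, 3): A3/E5 P5 -> C4/G5 P5 similar
  -> R1 @ bar 1 tick 0 v(1, 2): A4/E5 P5 -> E4/B4 P5 similar
  -> R4 @ bar 1 tick 0 v(0, 2): C4/B4 M7 untreated
  -> R2 @ bar 2 tick 0 v(0, 1): C4/E4 M3 -> D4/D5 P8 similar
  -> R3 @ bar 2 tick 0 v(1, 2): D5 above C5
  -> R4 @ bar 2 tick 0 v(0, 2): D4/C5 m7 untreated
  -> R7 @ bar 2 tick 0 v(1,): E4->D5 leap 10st
  -> R3 @ bar 2 tick 1 v(1, 2): D5 above C5
  -> R3 @ bar 2 tick 2 v(1, 2): D5 above C5
  -> R3 @ bar 2 tick 3 v(1, 2): D5 above C5
  -> R2 @ bar 3 tick 0 v(0, 1): D4/D5 P8 -> C4/G4 P5 similar
  -> R2 @ bar 3 tick 0 v(2, 3): C5/F5 P4 -> B4/B4 P1 similar
  -> R4 @ bar 3 tick 0 v(0, 2): C4/B4 M7 untreated
  -> R4 @ bar 3 tick 0 v(0, 3): C4/B4 M7 untreated
  -> R7 @ bar 3 tick 0 v(3,): F5->B4 leap 6st
  -> R2 @ bar 4 tick 0 v(0, 1): C4/G4 P5 -> E4/E5 P8 similar
  -> R2 @ bar 4 tick 0 v(0, 2): C4/B4 M7 -> E4/B5 P5 similar
  -> R2 @ bar 4 tick 0 v(1, 2): G4/B4 M3 -> E5/B5 P5 similar
  -> R3 @ bar 4 tick 0 v(2, 3): B5 above D5
  -> R4 @ bar 4 tick 0 v(0, 3): E4/D5 m7 untreated
  -> R3 @ bar 4 tick 1 v(2, 3): B5 above D5
  -> R3 @ bar 4 tick 2 v(2, 3): B5 above D5
  -> R3 @ bar 4 tick 3 v(2, 3): B5 above D5
  -> R2 @ bar 5 tick 0 v(1, 2): E5/B5 P5 -> G4/G5 P8 similar
  -> R2 @ bar 6 tick 0 v(2, 3): G5/B5 M3 -> D5/D5 P1 similar
  -> R1 @ bar 7 tick 0 v(1, 2): G4/D5 P5 -> A4/E5 P5 similar
  -> R1 @ bar 7 tick 0 v(1, 3): G4/D5 P5 -> A4/E5 P5 similar
  -> R1 @ bar 7 tick 0 v(2, 3): D5/D5 P1 -> E5/E5 P1 similar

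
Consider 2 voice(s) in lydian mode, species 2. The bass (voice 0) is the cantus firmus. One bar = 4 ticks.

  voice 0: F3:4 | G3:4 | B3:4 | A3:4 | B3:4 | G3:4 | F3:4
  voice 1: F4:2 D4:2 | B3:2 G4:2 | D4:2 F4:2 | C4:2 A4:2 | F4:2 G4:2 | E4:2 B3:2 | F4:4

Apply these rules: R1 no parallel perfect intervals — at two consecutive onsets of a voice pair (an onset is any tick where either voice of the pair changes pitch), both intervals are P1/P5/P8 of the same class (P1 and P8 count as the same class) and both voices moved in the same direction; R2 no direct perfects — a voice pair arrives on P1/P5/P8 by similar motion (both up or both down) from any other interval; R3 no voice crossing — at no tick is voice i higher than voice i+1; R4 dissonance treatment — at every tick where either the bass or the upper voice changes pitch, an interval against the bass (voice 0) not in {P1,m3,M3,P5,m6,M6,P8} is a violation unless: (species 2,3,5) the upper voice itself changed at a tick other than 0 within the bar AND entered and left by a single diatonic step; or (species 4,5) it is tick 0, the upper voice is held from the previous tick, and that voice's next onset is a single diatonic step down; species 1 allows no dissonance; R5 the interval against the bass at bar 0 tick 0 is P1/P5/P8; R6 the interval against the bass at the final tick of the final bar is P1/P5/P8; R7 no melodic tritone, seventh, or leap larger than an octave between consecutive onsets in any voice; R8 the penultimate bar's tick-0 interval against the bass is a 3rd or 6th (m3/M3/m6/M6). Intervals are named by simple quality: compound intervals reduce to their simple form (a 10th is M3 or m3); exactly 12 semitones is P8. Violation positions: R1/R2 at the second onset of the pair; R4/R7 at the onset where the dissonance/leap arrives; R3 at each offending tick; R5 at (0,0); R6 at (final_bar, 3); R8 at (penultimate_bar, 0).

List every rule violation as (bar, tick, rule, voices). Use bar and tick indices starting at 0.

bar 0: v0=F3 v1=F4 downbeat P8
bar 1: v0=G3 v1=B3 downbeat M3
bar 2: v0=B3 v1=D4 downbeat m3
bar 3: v0=A3 v1=C4 downbeat m3
bar 4: v0=B3 v1=F4 downbeat TT
bar 5: v0=G3 v1=E4 downbeat M6
bar 6: v0=F3 v1=F4 downbeat P8
  -> R4 @ bar 2 tick 2 v(0, 1): B3/F4 TT untreated
  -> R4 @ bar 4 tick 0 v(0, 1): B3/F4 TT untreated
  -> R7 @ bar 6 tick 0 v(1,): B3->F4 leap 6st

(2, 2, R4, (0, 1))
(4, 0, R4, (0, 1))
(6, 0, R7, (1,))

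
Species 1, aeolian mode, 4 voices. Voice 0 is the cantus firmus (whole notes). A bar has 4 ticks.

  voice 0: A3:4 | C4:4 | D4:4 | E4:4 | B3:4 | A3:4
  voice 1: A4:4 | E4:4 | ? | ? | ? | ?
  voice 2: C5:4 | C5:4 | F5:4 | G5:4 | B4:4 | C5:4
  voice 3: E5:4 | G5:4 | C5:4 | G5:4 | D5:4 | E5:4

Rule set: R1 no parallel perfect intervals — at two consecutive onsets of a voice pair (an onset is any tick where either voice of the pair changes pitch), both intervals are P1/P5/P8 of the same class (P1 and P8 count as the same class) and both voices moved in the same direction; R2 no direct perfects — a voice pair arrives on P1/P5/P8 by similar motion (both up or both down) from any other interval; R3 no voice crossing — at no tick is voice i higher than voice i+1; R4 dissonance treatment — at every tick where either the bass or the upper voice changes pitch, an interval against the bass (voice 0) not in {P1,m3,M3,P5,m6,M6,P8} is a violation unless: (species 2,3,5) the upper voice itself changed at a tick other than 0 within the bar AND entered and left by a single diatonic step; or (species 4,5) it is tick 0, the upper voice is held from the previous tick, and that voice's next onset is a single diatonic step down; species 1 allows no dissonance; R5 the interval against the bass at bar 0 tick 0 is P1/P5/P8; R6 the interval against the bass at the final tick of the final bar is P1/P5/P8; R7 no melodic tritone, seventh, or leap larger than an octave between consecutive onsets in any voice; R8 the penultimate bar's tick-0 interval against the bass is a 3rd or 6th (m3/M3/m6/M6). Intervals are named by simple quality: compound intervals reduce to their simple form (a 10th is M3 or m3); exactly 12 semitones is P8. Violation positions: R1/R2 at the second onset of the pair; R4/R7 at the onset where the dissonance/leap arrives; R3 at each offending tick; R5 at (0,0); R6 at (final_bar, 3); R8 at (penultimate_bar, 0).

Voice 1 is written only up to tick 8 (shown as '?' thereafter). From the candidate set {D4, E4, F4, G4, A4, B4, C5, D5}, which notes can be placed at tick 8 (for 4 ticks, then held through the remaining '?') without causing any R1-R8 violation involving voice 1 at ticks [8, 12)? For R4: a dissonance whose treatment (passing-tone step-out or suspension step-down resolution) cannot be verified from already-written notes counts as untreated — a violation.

D4: legal
E4: violates R4
F4: violates R2
G4: violates R4
A4: violates R2
B4: legal
C5: violates R4
D5: violates R2,R7

{B4, D4}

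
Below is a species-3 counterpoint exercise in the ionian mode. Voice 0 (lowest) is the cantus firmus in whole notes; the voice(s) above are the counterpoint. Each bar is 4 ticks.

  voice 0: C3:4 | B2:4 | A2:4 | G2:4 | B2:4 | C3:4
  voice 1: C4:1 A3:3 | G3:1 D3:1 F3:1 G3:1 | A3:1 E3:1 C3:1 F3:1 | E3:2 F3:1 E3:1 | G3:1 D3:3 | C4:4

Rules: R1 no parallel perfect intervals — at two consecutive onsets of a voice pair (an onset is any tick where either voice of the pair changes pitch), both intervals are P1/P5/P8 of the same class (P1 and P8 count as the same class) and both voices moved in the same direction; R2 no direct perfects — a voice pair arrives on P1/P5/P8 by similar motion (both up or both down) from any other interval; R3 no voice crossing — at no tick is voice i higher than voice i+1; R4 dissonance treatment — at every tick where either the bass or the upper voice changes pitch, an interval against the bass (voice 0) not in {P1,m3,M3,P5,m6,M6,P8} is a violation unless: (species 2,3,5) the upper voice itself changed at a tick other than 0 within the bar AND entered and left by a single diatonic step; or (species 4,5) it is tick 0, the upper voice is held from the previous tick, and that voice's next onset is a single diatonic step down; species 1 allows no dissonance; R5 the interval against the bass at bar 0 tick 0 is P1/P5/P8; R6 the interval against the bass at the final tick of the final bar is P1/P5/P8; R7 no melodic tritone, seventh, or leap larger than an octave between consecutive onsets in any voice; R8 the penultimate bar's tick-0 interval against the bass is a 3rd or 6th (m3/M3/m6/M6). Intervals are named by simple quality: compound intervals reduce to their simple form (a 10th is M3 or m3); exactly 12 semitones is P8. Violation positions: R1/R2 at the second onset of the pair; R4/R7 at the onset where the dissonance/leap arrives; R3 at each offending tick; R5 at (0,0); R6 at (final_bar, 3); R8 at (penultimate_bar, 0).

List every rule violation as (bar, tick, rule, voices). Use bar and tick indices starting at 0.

(1, 2, R4, (0, 1))
(5, 0, R2, (0, 1))
(5, 0, R7, (1,))

bar 0: v0=C3 v1=C4 downbeat P8
bar 1: v0=B2 v1=G3 downbeat m6
bar 2: v0=A2 v1=A3 downbeat P8
bar 3: v0=G2 v1=E3 downbeat M6
bar 4: v0=B2 v1=G3 downbeat m6
bar 5: v0=C3 v1=C4 downbeat P8
  -> R4 @ bar 1 tick 2 v(0, 1): B2/F3 TT untreated
  -> R2 @ bar 5 tick 0 v(0, 1): B2/D3 m3 -> C3/C4 P8 similar
  -> R7 @ bar 5 tick 0 v(1,): D3->C4 leap 10st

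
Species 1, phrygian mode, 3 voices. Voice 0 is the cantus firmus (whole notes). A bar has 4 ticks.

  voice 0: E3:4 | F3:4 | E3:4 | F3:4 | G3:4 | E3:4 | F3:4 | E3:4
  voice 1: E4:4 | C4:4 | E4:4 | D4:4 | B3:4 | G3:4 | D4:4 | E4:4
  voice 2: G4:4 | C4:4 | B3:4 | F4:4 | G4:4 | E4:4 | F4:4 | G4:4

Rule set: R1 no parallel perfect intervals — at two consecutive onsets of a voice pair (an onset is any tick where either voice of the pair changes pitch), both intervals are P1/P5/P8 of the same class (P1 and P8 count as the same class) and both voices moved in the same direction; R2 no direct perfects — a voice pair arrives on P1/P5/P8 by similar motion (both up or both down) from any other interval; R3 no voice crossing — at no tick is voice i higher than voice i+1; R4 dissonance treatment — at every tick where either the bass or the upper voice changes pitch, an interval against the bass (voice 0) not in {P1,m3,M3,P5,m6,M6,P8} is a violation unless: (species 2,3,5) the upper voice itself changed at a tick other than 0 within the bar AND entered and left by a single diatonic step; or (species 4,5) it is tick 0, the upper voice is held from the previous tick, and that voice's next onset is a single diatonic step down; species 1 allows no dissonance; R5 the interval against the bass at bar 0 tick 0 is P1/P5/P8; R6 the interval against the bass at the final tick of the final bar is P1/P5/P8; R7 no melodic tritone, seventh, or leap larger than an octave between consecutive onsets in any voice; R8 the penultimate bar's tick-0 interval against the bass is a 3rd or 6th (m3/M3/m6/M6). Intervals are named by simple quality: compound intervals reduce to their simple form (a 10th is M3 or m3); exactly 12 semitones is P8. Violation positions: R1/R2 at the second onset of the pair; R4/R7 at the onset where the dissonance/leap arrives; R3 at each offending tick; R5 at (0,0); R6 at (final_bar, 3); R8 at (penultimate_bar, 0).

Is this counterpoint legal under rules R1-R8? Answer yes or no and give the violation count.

bar 0: v0=E3 v1=E4 v2=G4 (m3)
bar 1: v0=F3 v1=C4 v2=C4 (P5)
bar 2: v0=E3 v1=E4 v2=B3 (P5)
bar 3: v0=F3 v1=D4 v2=F4 (P8)
bar 4: v0=G3 v1=B3 v2=G4 (P8)
bar 5: v0=E3 v1=G3 v2=E4 (P8)
bar 6: v0=F3 v1=D4 v2=F4 (P8)
bar 7: v0=E3 v1=E4 v2=G4 (m3)
  R5 @ bar0.0: opens on m3
  R2 @ bar1.0: E4/G4 m3 -> C4/C4 P1 similar
  R1 @ bar2.0: F3/C4 P5 -> E3/B3 P5 similar
  R3 @ bar2.0: E4 above B3
  R3 @ bar2.1: E4 above B3
  R3 @ bar2.2: E4 above B3
  R3 @ bar2.3: E4 above B3
  R2 @ bar3.0: E3/B3 P5 -> F3/F4 P8 similar
  R7 @ bar3.0: B3->F4 leap 6st
  R1 @ bar4.0: F3/F4 P8 -> G3/G4 P8 similar
  R1 @ bar5.0: G3/G4 P8 -> E3/E4 P8 similar
  R1 @ bar6.0: E3/E4 P8 -> F3/F4 P8 similar
  R8 @ bar6.0: penult P8 not 3rd/6th
  R6 @ bar7.3: closes on m3

No (14 violations)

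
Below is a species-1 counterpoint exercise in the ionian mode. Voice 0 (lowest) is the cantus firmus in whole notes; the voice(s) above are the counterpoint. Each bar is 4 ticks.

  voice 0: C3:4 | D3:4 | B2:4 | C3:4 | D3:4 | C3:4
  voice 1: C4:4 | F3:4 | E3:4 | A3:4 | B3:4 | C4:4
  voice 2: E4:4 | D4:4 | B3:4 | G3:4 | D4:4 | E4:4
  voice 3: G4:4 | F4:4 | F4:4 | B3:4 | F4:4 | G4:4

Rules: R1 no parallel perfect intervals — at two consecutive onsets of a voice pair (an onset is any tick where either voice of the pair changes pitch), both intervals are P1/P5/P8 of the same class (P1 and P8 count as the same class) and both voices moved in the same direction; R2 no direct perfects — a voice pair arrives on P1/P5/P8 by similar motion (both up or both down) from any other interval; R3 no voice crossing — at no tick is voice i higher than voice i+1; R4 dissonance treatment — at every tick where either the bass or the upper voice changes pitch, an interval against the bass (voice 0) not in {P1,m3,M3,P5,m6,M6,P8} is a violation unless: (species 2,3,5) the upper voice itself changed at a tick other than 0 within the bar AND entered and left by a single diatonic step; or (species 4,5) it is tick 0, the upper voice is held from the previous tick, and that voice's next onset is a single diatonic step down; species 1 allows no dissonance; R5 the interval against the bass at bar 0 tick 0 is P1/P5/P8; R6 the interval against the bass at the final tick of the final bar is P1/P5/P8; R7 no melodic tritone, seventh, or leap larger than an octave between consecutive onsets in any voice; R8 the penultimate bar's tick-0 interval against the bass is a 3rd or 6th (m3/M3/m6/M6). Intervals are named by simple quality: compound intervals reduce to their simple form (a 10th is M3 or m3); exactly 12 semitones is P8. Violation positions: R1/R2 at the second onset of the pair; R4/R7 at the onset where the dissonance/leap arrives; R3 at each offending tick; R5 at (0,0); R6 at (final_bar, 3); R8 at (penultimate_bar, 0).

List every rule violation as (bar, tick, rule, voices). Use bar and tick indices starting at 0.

bar 0: v0=C3 v1=C4 v2=E4 v3=G4 downbeat P5
bar 1: v0=D3 v1=F3 v2=D4 v3=F4 downbeat m3
bar 2: v0=B2 v1=E3 v2=B3 v3=F4 downbeat TT
bar 3: v0=C3 v1=A3 v2=G3 v3=B3 downbeat M7
bar 4: v0=D3 v1=B3 v2=D4 v3=F4 downbeat m3
bar 5: v0=C3 v1=C4 v2=E4 v3=G4 downbeat P5
  -> R5 @ bar 0 tick 0 v(0, 2): opens on M3
  -> R2 @ bar 1 tick 0 v(1, 3): C4/G4 P5 -> F3/F4 P8 similar
  -> R1 @ bar 2 tick 0 v(0, 2): D3/D4 P8 -> B2/B3 P8 similar
  -> R2 @ bar 2 tick 0 v(1, 2): F3/D4 M6 -> E3/B3 P5 similar
  -> R4 @ bar 2 tick 0 v(0, 1): B2/E3 P4 untreated
  -> R4 @ bar 2 tick 0 v(0, 3): B2/F4 TT untreated
  -> R3 @ bar 3 tick 0 v(1, 2): A3 above G3
  -> R4 @ bar 3 tick 0 v(0, 3): C3/B3 M7 untreated
  -> R7 @ bar 3 tick 0 v(3,): F4->B3 leap 6st
  -> R3 @ bar 3 tick 1 v(1, 2): A3 above G3
  -> R3 @ bar 3 tick 2 v(1, 2): A3 above G3
  -> R3 @ bar 3 tick 3 v(1, 2): A3 above G3
  -> R2 @ bar 4 tick 0 v(0, 2): C3/G3 P5 -> D3/D4 P8 similar
  -> R7 @ bar 4 tick 0 v(3,): B3->F4 leap 6st
  -> R8 @ bar 4 tick 0 v(0, 2): penult P8 not 3rd/6th
  -> R2 @ bar 5 tick 0 v(1, 3): B3/F4 TT -> C4/G4 P5 similar
  -> R6 @ bar 5 tick 3 v(0, 2): closes on M3

(0, 0, R5, (0, 2))
(1, 0, R2, (1, 3))
(2, 0, R1, (0, 2))
(2, 0, R2, (1, 2))
(2, 0, R4, (0, 1))
(2, 0, R4, (0, 3))
(3, 0, R3, (1, 2))
(3, 0, R4, (0, 3))
(3, 0, R7, (3,))
(3, 1, R3, (1, 2))
(3, 2, R3, (1, 2))
(3, 3, R3, (1, 2))
(4, 0, R2, (0, 2))
(4, 0, R7, (3,))
(4, 0, R8, (0, 2))
(5, 0, R2, (1, 3))
(5, 3, R6, (0, 2))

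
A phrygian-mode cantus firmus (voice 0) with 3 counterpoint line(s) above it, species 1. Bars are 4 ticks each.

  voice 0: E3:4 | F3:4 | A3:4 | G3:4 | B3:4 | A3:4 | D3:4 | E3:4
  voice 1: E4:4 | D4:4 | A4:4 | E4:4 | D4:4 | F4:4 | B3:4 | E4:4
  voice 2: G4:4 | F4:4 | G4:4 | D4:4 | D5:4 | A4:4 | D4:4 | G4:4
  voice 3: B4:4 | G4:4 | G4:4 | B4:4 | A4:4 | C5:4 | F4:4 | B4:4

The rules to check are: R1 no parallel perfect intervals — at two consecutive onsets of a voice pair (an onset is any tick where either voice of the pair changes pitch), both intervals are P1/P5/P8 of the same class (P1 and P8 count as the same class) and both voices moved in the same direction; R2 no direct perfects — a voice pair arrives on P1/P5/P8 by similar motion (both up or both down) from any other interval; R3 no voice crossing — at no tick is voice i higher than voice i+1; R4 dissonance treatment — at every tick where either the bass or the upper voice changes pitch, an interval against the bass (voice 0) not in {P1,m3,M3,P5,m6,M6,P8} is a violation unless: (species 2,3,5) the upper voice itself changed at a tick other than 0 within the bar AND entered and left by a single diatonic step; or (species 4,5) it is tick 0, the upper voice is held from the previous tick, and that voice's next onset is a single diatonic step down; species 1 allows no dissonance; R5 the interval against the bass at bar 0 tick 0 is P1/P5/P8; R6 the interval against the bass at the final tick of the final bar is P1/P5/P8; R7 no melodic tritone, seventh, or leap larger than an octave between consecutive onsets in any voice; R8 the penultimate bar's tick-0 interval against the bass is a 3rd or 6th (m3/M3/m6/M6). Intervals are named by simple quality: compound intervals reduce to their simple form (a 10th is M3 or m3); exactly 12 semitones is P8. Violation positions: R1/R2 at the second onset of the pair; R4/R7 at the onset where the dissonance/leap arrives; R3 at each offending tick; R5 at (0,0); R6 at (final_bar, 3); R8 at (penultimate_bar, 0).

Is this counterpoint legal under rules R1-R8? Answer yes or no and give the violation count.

No (30 violations)

bar 0: v0=E3 v1=E4 v2=G4 v3=B4 (P5)
bar 1: v0=F3 v1=D4 v2=F4 v3=G4 (M2)
bar 2: v0=A3 v1=A4 v2=G4 v3=G4 (m7)
bar 3: v0=G3 v1=E4 v2=D4 v3=B4 (M3)
bar 4: v0=B3 v1=D4 v2=D5 v3=A4 (m7)
bar 5: v0=A3 v1=F4 v2=A4 v3=C5 (m3)
bar 6: v0=D3 v1=B3 v2=D4 v3=F4 (m3)
bar 7: v0=E3 v1=E4 v2=G4 v3=B4 (P5)
  R5 @ bar0.0: opens on m3
  R4 @ bar1.0: F3/G4 M2 untreated
  R2 @ bar2.0: F3/D4 M6 -> A3/A4 P8 similar
  R3 @ bar2.0: A4 above G4
  R4 @ bar2.0: A3/G4 m7 untreated
  R4 @ bar2.0: A3/G4 m7 untreated
  R3 @ bar2.1: A4 above G4
  R3 @ bar2.2: A4 above G4
  R3 @ bar2.3: A4 above G4
  R2 @ bar3.0: A3/G4 m7 -> G3/D4 P5 similar
  R3 @ bar3.0: E4 above D4
  R3 @ bar3.1: E4 above D4
  R3 @ bar3.2: E4 above D4
  R3 @ bar3.3: E4 above D4
  R1 @ bar4.0: E4/B4 P5 -> D4/A4 P5 similar
  R3 @ bar4.0: D5 above A4
  R4 @ bar4.0: B3/A4 m7 untreated
  R3 @ bar4.1: D5 above A4
  R3 @ bar4.2: D5 above A4
  R3 @ bar4.3: D5 above A4
  R1 @ bar5.0: D4/A4 P5 -> F4/C5 P5 similar
  R2 @ bar5.0: B3/D5 m3 -> A3/A4 P8 similar
  R1 @ bar6.0: A3/A4 P8 -> D3/D4 P8 similar
  R7 @ bar6.0: F4->B3 leap 6st
  R8 @ bar6.0: penult P8 not 3rd/6th
  R2 @ bar7.0: D3/B3 M6 -> E3/E4 P8 similar
  R2 @ bar7.0: D3/F4 m3 -> E3/B4 P5 similar
  R2 @ bar7.0: B3/F4 TT -> E4/B4 P5 similar
  R7 @ bar7.0: F4->B4 leap 6st
  R6 @ bar7.3: closes on m3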